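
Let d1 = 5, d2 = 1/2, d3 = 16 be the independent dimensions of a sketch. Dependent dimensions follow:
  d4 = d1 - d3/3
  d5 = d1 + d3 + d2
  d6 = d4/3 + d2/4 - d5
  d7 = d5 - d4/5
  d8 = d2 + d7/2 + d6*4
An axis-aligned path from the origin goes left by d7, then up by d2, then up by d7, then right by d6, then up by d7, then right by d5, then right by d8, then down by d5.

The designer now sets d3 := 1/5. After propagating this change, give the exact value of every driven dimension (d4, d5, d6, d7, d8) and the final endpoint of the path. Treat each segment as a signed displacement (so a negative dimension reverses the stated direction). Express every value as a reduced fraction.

d4 = 74/15
d5 = 57/10
d6 = -283/72
d7 = 707/150
d8 = -11579/900
endpoint = (-28457/1800, 317/75)

Apply edit: d3 := 1/5
  d4 = d1 - d3/3 = 74/15
  d5 = d1 + d3 + d2 = 57/10
  d6 = d4/3 + d2/4 - d5 = -283/72
  d7 = d5 - d4/5 = 707/150
  d8 = d2 + d7/2 + d6*4 = -11579/900
Walk from origin (0, 0):
  seg 1: left by d7 = 707/150 → (-707/150, 0)
  seg 2: up by d2 = 1/2 → (-707/150, 1/2)
  seg 3: up by d7 = 707/150 → (-707/150, 391/75)
  seg 4: right by d6 = -283/72 → (-15559/1800, 391/75)
  seg 5: up by d7 = 707/150 → (-15559/1800, 1489/150)
  seg 6: right by d5 = 57/10 → (-5299/1800, 1489/150)
  seg 7: right by d8 = -11579/900 → (-28457/1800, 1489/150)
  seg 8: down by d5 = 57/10 → (-28457/1800, 317/75)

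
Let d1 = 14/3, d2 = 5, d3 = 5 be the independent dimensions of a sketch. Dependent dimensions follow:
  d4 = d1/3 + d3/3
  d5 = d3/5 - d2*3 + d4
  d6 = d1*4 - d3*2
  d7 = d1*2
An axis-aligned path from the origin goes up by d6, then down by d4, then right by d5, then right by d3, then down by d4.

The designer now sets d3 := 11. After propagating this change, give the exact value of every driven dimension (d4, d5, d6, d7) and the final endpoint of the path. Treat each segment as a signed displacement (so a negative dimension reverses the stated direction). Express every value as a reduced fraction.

Apply edit: d3 := 11
  d4 = d1/3 + d3/3 = 47/9
  d5 = d3/5 - d2*3 + d4 = -341/45
  d6 = d1*4 - d3*2 = -10/3
  d7 = d1*2 = 28/3
Walk from origin (0, 0):
  seg 1: up by d6 = -10/3 → (0, -10/3)
  seg 2: down by d4 = 47/9 → (0, -77/9)
  seg 3: right by d5 = -341/45 → (-341/45, -77/9)
  seg 4: right by d3 = 11 → (154/45, -77/9)
  seg 5: down by d4 = 47/9 → (154/45, -124/9)

d4 = 47/9
d5 = -341/45
d6 = -10/3
d7 = 28/3
endpoint = (154/45, -124/9)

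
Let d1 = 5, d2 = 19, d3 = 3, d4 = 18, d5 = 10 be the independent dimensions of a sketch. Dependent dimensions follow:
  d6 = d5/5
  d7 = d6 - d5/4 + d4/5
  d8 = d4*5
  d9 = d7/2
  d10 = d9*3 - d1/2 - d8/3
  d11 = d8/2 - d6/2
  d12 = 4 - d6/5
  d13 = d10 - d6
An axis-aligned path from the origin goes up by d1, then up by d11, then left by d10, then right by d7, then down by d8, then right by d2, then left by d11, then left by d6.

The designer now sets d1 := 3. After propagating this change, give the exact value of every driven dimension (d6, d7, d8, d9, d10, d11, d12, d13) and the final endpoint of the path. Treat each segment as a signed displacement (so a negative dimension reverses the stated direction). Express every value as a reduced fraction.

Apply edit: d1 := 3
  d6 = d5/5 = 2
  d7 = d6 - d5/4 + d4/5 = 31/10
  d8 = d4*5 = 90
  d9 = d7/2 = 31/20
  d10 = d9*3 - d1/2 - d8/3 = -537/20
  d11 = d8/2 - d6/2 = 44
  d12 = 4 - d6/5 = 18/5
  d13 = d10 - d6 = -577/20
Walk from origin (0, 0):
  seg 1: up by d1 = 3 → (0, 3)
  seg 2: up by d11 = 44 → (0, 47)
  seg 3: left by d10 = -537/20 → (537/20, 47)
  seg 4: right by d7 = 31/10 → (599/20, 47)
  seg 5: down by d8 = 90 → (599/20, -43)
  seg 6: right by d2 = 19 → (979/20, -43)
  seg 7: left by d11 = 44 → (99/20, -43)
  seg 8: left by d6 = 2 → (59/20, -43)

d6 = 2
d7 = 31/10
d8 = 90
d9 = 31/20
d10 = -537/20
d11 = 44
d12 = 18/5
d13 = -577/20
endpoint = (59/20, -43)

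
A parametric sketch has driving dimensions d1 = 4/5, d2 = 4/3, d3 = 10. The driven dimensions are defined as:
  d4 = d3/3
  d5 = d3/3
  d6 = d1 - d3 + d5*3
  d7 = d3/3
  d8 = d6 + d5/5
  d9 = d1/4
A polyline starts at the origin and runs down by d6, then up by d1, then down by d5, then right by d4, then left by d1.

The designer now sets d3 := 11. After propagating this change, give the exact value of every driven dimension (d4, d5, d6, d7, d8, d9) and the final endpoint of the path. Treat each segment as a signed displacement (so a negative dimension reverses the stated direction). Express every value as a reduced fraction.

d4 = 11/3
d5 = 11/3
d6 = 4/5
d7 = 11/3
d8 = 23/15
d9 = 1/5
endpoint = (43/15, -11/3)

Apply edit: d3 := 11
  d4 = d3/3 = 11/3
  d5 = d3/3 = 11/3
  d6 = d1 - d3 + d5*3 = 4/5
  d7 = d3/3 = 11/3
  d8 = d6 + d5/5 = 23/15
  d9 = d1/4 = 1/5
Walk from origin (0, 0):
  seg 1: down by d6 = 4/5 → (0, -4/5)
  seg 2: up by d1 = 4/5 → (0, 0)
  seg 3: down by d5 = 11/3 → (0, -11/3)
  seg 4: right by d4 = 11/3 → (11/3, -11/3)
  seg 5: left by d1 = 4/5 → (43/15, -11/3)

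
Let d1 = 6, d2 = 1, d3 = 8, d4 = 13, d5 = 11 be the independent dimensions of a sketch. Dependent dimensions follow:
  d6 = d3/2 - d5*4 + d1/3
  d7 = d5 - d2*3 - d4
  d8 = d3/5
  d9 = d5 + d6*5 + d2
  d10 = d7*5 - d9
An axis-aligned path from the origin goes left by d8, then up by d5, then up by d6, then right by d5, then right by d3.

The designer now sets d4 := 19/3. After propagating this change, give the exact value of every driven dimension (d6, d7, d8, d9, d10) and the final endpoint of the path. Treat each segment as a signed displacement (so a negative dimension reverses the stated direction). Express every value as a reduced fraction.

d6 = -38
d7 = 5/3
d8 = 8/5
d9 = -178
d10 = 559/3
endpoint = (87/5, -27)

Apply edit: d4 := 19/3
  d6 = d3/2 - d5*4 + d1/3 = -38
  d7 = d5 - d2*3 - d4 = 5/3
  d8 = d3/5 = 8/5
  d9 = d5 + d6*5 + d2 = -178
  d10 = d7*5 - d9 = 559/3
Walk from origin (0, 0):
  seg 1: left by d8 = 8/5 → (-8/5, 0)
  seg 2: up by d5 = 11 → (-8/5, 11)
  seg 3: up by d6 = -38 → (-8/5, -27)
  seg 4: right by d5 = 11 → (47/5, -27)
  seg 5: right by d3 = 8 → (87/5, -27)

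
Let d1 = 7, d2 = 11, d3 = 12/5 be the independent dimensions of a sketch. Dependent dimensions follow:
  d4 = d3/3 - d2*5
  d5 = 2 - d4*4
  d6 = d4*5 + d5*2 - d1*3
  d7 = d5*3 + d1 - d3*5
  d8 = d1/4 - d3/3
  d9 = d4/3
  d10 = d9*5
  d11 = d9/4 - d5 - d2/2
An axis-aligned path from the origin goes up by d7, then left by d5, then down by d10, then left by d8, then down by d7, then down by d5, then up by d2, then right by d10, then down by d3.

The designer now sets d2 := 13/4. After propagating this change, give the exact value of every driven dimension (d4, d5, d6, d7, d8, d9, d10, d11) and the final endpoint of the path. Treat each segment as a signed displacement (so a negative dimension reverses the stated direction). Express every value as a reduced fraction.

Apply edit: d2 := 13/4
  d4 = d3/3 - d2*5 = -309/20
  d5 = 2 - d4*4 = 319/5
  d6 = d4*5 + d5*2 - d1*3 = 587/20
  d7 = d5*3 + d1 - d3*5 = 932/5
  d8 = d1/4 - d3/3 = 19/20
  d9 = d4/3 = -103/20
  d10 = d9*5 = -103/4
  d11 = d9/4 - d5 - d2/2 = -5337/80
Walk from origin (0, 0):
  seg 1: up by d7 = 932/5 → (0, 932/5)
  seg 2: left by d5 = 319/5 → (-319/5, 932/5)
  seg 3: down by d10 = -103/4 → (-319/5, 4243/20)
  seg 4: left by d8 = 19/20 → (-259/4, 4243/20)
  seg 5: down by d7 = 932/5 → (-259/4, 103/4)
  seg 6: down by d5 = 319/5 → (-259/4, -761/20)
  seg 7: up by d2 = 13/4 → (-259/4, -174/5)
  seg 8: right by d10 = -103/4 → (-181/2, -174/5)
  seg 9: down by d3 = 12/5 → (-181/2, -186/5)

d4 = -309/20
d5 = 319/5
d6 = 587/20
d7 = 932/5
d8 = 19/20
d9 = -103/20
d10 = -103/4
d11 = -5337/80
endpoint = (-181/2, -186/5)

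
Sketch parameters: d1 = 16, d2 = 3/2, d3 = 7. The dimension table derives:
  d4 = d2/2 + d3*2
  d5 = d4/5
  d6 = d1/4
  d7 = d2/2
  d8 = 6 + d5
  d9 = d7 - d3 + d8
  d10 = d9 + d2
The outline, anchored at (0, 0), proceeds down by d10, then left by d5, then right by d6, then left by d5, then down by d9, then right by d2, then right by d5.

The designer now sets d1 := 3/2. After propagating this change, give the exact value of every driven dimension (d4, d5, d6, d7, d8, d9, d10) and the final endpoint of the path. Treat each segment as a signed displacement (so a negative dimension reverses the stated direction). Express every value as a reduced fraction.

d4 = 59/4
d5 = 59/20
d6 = 3/8
d7 = 3/4
d8 = 179/20
d9 = 27/10
d10 = 21/5
endpoint = (-43/40, -69/10)

Apply edit: d1 := 3/2
  d4 = d2/2 + d3*2 = 59/4
  d5 = d4/5 = 59/20
  d6 = d1/4 = 3/8
  d7 = d2/2 = 3/4
  d8 = 6 + d5 = 179/20
  d9 = d7 - d3 + d8 = 27/10
  d10 = d9 + d2 = 21/5
Walk from origin (0, 0):
  seg 1: down by d10 = 21/5 → (0, -21/5)
  seg 2: left by d5 = 59/20 → (-59/20, -21/5)
  seg 3: right by d6 = 3/8 → (-103/40, -21/5)
  seg 4: left by d5 = 59/20 → (-221/40, -21/5)
  seg 5: down by d9 = 27/10 → (-221/40, -69/10)
  seg 6: right by d2 = 3/2 → (-161/40, -69/10)
  seg 7: right by d5 = 59/20 → (-43/40, -69/10)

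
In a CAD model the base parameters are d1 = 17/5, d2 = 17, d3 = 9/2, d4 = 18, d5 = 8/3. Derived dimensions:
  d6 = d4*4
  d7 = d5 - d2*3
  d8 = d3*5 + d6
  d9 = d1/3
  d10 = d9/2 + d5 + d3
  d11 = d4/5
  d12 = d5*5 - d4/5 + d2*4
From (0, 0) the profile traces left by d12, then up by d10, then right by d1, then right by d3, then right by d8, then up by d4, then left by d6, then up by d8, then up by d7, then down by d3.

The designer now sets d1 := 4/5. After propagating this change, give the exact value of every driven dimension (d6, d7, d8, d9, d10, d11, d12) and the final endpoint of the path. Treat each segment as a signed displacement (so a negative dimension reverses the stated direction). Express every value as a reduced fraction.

d6 = 72
d7 = -145/3
d8 = 189/2
d9 = 4/15
d10 = 73/10
d11 = 18/5
d12 = 1166/15
endpoint = (-749/15, 2009/30)

Apply edit: d1 := 4/5
  d6 = d4*4 = 72
  d7 = d5 - d2*3 = -145/3
  d8 = d3*5 + d6 = 189/2
  d9 = d1/3 = 4/15
  d10 = d9/2 + d5 + d3 = 73/10
  d11 = d4/5 = 18/5
  d12 = d5*5 - d4/5 + d2*4 = 1166/15
Walk from origin (0, 0):
  seg 1: left by d12 = 1166/15 → (-1166/15, 0)
  seg 2: up by d10 = 73/10 → (-1166/15, 73/10)
  seg 3: right by d1 = 4/5 → (-1154/15, 73/10)
  seg 4: right by d3 = 9/2 → (-2173/30, 73/10)
  seg 5: right by d8 = 189/2 → (331/15, 73/10)
  seg 6: up by d4 = 18 → (331/15, 253/10)
  seg 7: left by d6 = 72 → (-749/15, 253/10)
  seg 8: up by d8 = 189/2 → (-749/15, 599/5)
  seg 9: up by d7 = -145/3 → (-749/15, 1072/15)
  seg 10: down by d3 = 9/2 → (-749/15, 2009/30)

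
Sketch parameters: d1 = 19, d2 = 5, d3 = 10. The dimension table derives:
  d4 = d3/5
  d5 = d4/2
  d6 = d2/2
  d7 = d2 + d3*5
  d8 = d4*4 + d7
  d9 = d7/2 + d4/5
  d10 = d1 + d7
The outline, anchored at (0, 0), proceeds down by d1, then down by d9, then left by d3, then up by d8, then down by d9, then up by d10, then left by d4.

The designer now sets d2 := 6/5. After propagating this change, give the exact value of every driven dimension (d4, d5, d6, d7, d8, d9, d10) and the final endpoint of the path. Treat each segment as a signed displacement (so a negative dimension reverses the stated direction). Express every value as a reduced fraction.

Apply edit: d2 := 6/5
  d4 = d3/5 = 2
  d5 = d4/2 = 1
  d6 = d2/2 = 3/5
  d7 = d2 + d3*5 = 256/5
  d8 = d4*4 + d7 = 296/5
  d9 = d7/2 + d4/5 = 26
  d10 = d1 + d7 = 351/5
Walk from origin (0, 0):
  seg 1: down by d1 = 19 → (0, -19)
  seg 2: down by d9 = 26 → (0, -45)
  seg 3: left by d3 = 10 → (-10, -45)
  seg 4: up by d8 = 296/5 → (-10, 71/5)
  seg 5: down by d9 = 26 → (-10, -59/5)
  seg 6: up by d10 = 351/5 → (-10, 292/5)
  seg 7: left by d4 = 2 → (-12, 292/5)

d4 = 2
d5 = 1
d6 = 3/5
d7 = 256/5
d8 = 296/5
d9 = 26
d10 = 351/5
endpoint = (-12, 292/5)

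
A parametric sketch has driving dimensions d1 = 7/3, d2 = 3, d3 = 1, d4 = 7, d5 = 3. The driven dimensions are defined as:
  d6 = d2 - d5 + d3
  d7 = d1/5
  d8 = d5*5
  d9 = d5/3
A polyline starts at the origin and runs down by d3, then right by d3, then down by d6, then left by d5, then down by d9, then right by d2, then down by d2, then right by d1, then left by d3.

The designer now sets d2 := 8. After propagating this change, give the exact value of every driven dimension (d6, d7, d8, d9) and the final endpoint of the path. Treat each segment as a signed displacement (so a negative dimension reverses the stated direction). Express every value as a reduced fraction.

d6 = 6
d7 = 7/15
d8 = 15
d9 = 1
endpoint = (22/3, -16)

Apply edit: d2 := 8
  d6 = d2 - d5 + d3 = 6
  d7 = d1/5 = 7/15
  d8 = d5*5 = 15
  d9 = d5/3 = 1
Walk from origin (0, 0):
  seg 1: down by d3 = 1 → (0, -1)
  seg 2: right by d3 = 1 → (1, -1)
  seg 3: down by d6 = 6 → (1, -7)
  seg 4: left by d5 = 3 → (-2, -7)
  seg 5: down by d9 = 1 → (-2, -8)
  seg 6: right by d2 = 8 → (6, -8)
  seg 7: down by d2 = 8 → (6, -16)
  seg 8: right by d1 = 7/3 → (25/3, -16)
  seg 9: left by d3 = 1 → (22/3, -16)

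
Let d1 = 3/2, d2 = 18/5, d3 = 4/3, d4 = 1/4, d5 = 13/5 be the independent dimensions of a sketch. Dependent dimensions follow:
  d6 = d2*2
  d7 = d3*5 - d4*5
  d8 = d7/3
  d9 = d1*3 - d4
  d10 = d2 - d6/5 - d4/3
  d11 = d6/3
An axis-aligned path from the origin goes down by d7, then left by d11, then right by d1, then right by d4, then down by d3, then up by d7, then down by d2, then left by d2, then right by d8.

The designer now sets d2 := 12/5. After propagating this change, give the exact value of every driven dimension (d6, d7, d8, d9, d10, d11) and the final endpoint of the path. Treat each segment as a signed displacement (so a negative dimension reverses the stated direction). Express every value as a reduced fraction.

d6 = 24/5
d7 = 65/12
d8 = 65/36
d9 = 17/4
d10 = 407/300
d11 = 8/5
endpoint = (-4/9, -56/15)

Apply edit: d2 := 12/5
  d6 = d2*2 = 24/5
  d7 = d3*5 - d4*5 = 65/12
  d8 = d7/3 = 65/36
  d9 = d1*3 - d4 = 17/4
  d10 = d2 - d6/5 - d4/3 = 407/300
  d11 = d6/3 = 8/5
Walk from origin (0, 0):
  seg 1: down by d7 = 65/12 → (0, -65/12)
  seg 2: left by d11 = 8/5 → (-8/5, -65/12)
  seg 3: right by d1 = 3/2 → (-1/10, -65/12)
  seg 4: right by d4 = 1/4 → (3/20, -65/12)
  seg 5: down by d3 = 4/3 → (3/20, -27/4)
  seg 6: up by d7 = 65/12 → (3/20, -4/3)
  seg 7: down by d2 = 12/5 → (3/20, -56/15)
  seg 8: left by d2 = 12/5 → (-9/4, -56/15)
  seg 9: right by d8 = 65/36 → (-4/9, -56/15)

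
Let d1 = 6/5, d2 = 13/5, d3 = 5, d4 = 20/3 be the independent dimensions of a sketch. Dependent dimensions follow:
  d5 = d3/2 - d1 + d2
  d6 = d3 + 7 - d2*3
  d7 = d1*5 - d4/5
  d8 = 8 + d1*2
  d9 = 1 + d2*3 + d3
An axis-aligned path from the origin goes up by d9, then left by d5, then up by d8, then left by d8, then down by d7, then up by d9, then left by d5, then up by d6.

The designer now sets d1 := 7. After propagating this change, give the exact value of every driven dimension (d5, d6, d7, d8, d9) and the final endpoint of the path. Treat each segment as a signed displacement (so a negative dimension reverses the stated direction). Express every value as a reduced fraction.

Apply edit: d1 := 7
  d5 = d3/2 - d1 + d2 = -19/10
  d6 = d3 + 7 - d2*3 = 21/5
  d7 = d1*5 - d4/5 = 101/3
  d8 = 8 + d1*2 = 22
  d9 = 1 + d2*3 + d3 = 69/5
Walk from origin (0, 0):
  seg 1: up by d9 = 69/5 → (0, 69/5)
  seg 2: left by d5 = -19/10 → (19/10, 69/5)
  seg 3: up by d8 = 22 → (19/10, 179/5)
  seg 4: left by d8 = 22 → (-201/10, 179/5)
  seg 5: down by d7 = 101/3 → (-201/10, 32/15)
  seg 6: up by d9 = 69/5 → (-201/10, 239/15)
  seg 7: left by d5 = -19/10 → (-91/5, 239/15)
  seg 8: up by d6 = 21/5 → (-91/5, 302/15)

d5 = -19/10
d6 = 21/5
d7 = 101/3
d8 = 22
d9 = 69/5
endpoint = (-91/5, 302/15)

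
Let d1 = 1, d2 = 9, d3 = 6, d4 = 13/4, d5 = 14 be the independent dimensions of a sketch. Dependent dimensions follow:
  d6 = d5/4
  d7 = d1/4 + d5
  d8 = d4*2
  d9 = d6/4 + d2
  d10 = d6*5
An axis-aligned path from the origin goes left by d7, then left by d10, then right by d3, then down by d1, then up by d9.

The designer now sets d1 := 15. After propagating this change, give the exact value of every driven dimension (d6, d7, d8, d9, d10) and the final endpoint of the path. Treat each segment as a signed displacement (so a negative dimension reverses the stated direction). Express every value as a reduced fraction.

Apply edit: d1 := 15
  d6 = d5/4 = 7/2
  d7 = d1/4 + d5 = 71/4
  d8 = d4*2 = 13/2
  d9 = d6/4 + d2 = 79/8
  d10 = d6*5 = 35/2
Walk from origin (0, 0):
  seg 1: left by d7 = 71/4 → (-71/4, 0)
  seg 2: left by d10 = 35/2 → (-141/4, 0)
  seg 3: right by d3 = 6 → (-117/4, 0)
  seg 4: down by d1 = 15 → (-117/4, -15)
  seg 5: up by d9 = 79/8 → (-117/4, -41/8)

d6 = 7/2
d7 = 71/4
d8 = 13/2
d9 = 79/8
d10 = 35/2
endpoint = (-117/4, -41/8)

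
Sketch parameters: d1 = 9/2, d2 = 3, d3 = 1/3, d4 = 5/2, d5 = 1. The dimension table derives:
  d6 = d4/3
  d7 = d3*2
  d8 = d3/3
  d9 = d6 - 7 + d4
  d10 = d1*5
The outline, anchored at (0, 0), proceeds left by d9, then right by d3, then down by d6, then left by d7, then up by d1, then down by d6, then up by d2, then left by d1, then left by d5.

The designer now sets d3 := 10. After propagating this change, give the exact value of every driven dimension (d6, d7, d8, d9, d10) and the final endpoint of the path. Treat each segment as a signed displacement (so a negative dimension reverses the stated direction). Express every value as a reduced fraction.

Apply edit: d3 := 10
  d6 = d4/3 = 5/6
  d7 = d3*2 = 20
  d8 = d3/3 = 10/3
  d9 = d6 - 7 + d4 = -11/3
  d10 = d1*5 = 45/2
Walk from origin (0, 0):
  seg 1: left by d9 = -11/3 → (11/3, 0)
  seg 2: right by d3 = 10 → (41/3, 0)
  seg 3: down by d6 = 5/6 → (41/3, -5/6)
  seg 4: left by d7 = 20 → (-19/3, -5/6)
  seg 5: up by d1 = 9/2 → (-19/3, 11/3)
  seg 6: down by d6 = 5/6 → (-19/3, 17/6)
  seg 7: up by d2 = 3 → (-19/3, 35/6)
  seg 8: left by d1 = 9/2 → (-65/6, 35/6)
  seg 9: left by d5 = 1 → (-71/6, 35/6)

d6 = 5/6
d7 = 20
d8 = 10/3
d9 = -11/3
d10 = 45/2
endpoint = (-71/6, 35/6)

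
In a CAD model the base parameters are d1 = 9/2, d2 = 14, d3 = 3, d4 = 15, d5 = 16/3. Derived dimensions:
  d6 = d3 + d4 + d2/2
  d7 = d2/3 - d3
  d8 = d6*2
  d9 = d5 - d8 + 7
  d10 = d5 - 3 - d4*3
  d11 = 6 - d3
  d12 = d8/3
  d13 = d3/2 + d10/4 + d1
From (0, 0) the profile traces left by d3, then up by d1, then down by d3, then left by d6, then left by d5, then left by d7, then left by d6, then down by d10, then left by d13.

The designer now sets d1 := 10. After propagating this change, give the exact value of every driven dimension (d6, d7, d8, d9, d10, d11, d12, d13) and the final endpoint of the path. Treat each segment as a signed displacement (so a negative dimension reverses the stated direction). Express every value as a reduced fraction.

d6 = 25
d7 = 5/3
d8 = 50
d9 = -113/3
d10 = -128/3
d11 = 3
d12 = 50/3
d13 = 5/6
endpoint = (-365/6, 149/3)

Apply edit: d1 := 10
  d6 = d3 + d4 + d2/2 = 25
  d7 = d2/3 - d3 = 5/3
  d8 = d6*2 = 50
  d9 = d5 - d8 + 7 = -113/3
  d10 = d5 - 3 - d4*3 = -128/3
  d11 = 6 - d3 = 3
  d12 = d8/3 = 50/3
  d13 = d3/2 + d10/4 + d1 = 5/6
Walk from origin (0, 0):
  seg 1: left by d3 = 3 → (-3, 0)
  seg 2: up by d1 = 10 → (-3, 10)
  seg 3: down by d3 = 3 → (-3, 7)
  seg 4: left by d6 = 25 → (-28, 7)
  seg 5: left by d5 = 16/3 → (-100/3, 7)
  seg 6: left by d7 = 5/3 → (-35, 7)
  seg 7: left by d6 = 25 → (-60, 7)
  seg 8: down by d10 = -128/3 → (-60, 149/3)
  seg 9: left by d13 = 5/6 → (-365/6, 149/3)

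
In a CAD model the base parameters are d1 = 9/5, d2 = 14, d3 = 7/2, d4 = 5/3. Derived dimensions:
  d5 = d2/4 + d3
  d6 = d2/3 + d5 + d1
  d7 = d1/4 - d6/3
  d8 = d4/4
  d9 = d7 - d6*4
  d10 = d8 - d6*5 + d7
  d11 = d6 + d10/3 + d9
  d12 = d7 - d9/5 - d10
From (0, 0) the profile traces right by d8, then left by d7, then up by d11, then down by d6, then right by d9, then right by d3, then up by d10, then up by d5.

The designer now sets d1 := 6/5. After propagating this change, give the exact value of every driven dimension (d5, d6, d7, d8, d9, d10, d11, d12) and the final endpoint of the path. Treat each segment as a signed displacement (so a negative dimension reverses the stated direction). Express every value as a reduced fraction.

Apply edit: d1 := 6/5
  d5 = d2/4 + d3 = 7
  d6 = d2/3 + d5 + d1 = 193/15
  d7 = d1/4 - d6/3 = -359/90
  d8 = d4/4 = 5/12
  d9 = d7 - d6*4 = -4991/90
  d10 = d8 - d6*5 + d7 = -12223/180
  d11 = d6 + d10/3 + d9 = -35221/540
  d12 = d7 - d9/5 - d10 = 67507/900
Walk from origin (0, 0):
  seg 1: right by d8 = 5/12 → (5/12, 0)
  seg 2: left by d7 = -359/90 → (793/180, 0)
  seg 3: up by d11 = -35221/540 → (793/180, -35221/540)
  seg 4: down by d6 = 193/15 → (793/180, -42169/540)
  seg 5: right by d9 = -4991/90 → (-1021/20, -42169/540)
  seg 6: right by d3 = 7/2 → (-951/20, -42169/540)
  seg 7: up by d10 = -12223/180 → (-951/20, -39419/270)
  seg 8: up by d5 = 7 → (-951/20, -37529/270)

d5 = 7
d6 = 193/15
d7 = -359/90
d8 = 5/12
d9 = -4991/90
d10 = -12223/180
d11 = -35221/540
d12 = 67507/900
endpoint = (-951/20, -37529/270)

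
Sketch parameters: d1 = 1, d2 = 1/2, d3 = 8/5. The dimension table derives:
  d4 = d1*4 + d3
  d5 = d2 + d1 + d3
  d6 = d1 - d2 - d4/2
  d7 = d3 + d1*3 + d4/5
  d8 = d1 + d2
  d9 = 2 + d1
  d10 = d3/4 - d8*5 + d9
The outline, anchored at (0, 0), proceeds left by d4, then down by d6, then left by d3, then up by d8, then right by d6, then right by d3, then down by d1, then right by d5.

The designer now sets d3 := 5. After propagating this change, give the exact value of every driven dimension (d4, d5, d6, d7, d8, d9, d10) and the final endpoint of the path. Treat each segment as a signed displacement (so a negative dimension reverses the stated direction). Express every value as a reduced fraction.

d4 = 9
d5 = 13/2
d6 = -4
d7 = 49/5
d8 = 3/2
d9 = 3
d10 = -13/4
endpoint = (-13/2, 9/2)

Apply edit: d3 := 5
  d4 = d1*4 + d3 = 9
  d5 = d2 + d1 + d3 = 13/2
  d6 = d1 - d2 - d4/2 = -4
  d7 = d3 + d1*3 + d4/5 = 49/5
  d8 = d1 + d2 = 3/2
  d9 = 2 + d1 = 3
  d10 = d3/4 - d8*5 + d9 = -13/4
Walk from origin (0, 0):
  seg 1: left by d4 = 9 → (-9, 0)
  seg 2: down by d6 = -4 → (-9, 4)
  seg 3: left by d3 = 5 → (-14, 4)
  seg 4: up by d8 = 3/2 → (-14, 11/2)
  seg 5: right by d6 = -4 → (-18, 11/2)
  seg 6: right by d3 = 5 → (-13, 11/2)
  seg 7: down by d1 = 1 → (-13, 9/2)
  seg 8: right by d5 = 13/2 → (-13/2, 9/2)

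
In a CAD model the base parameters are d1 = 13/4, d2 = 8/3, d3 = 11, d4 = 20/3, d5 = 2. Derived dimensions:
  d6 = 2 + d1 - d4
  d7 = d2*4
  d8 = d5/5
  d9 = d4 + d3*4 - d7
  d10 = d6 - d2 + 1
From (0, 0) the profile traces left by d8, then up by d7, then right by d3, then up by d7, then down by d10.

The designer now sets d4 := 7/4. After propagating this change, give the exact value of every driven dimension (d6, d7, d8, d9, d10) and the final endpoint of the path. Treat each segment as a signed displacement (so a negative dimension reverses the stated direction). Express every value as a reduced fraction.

d6 = 7/2
d7 = 32/3
d8 = 2/5
d9 = 421/12
d10 = 11/6
endpoint = (53/5, 39/2)

Apply edit: d4 := 7/4
  d6 = 2 + d1 - d4 = 7/2
  d7 = d2*4 = 32/3
  d8 = d5/5 = 2/5
  d9 = d4 + d3*4 - d7 = 421/12
  d10 = d6 - d2 + 1 = 11/6
Walk from origin (0, 0):
  seg 1: left by d8 = 2/5 → (-2/5, 0)
  seg 2: up by d7 = 32/3 → (-2/5, 32/3)
  seg 3: right by d3 = 11 → (53/5, 32/3)
  seg 4: up by d7 = 32/3 → (53/5, 64/3)
  seg 5: down by d10 = 11/6 → (53/5, 39/2)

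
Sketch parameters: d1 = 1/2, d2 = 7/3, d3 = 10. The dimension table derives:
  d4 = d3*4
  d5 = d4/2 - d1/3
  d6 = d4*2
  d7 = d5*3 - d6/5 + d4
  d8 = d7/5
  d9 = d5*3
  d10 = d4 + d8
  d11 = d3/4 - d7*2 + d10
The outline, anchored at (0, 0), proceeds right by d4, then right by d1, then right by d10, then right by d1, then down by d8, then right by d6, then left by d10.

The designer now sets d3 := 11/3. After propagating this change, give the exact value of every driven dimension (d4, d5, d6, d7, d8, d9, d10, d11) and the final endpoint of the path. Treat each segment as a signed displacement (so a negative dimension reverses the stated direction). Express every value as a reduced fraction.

d4 = 44/3
d5 = 43/6
d6 = 88/3
d7 = 303/10
d8 = 303/50
d9 = 43/2
d10 = 3109/150
d11 = -11687/300
endpoint = (45, -303/50)

Apply edit: d3 := 11/3
  d4 = d3*4 = 44/3
  d5 = d4/2 - d1/3 = 43/6
  d6 = d4*2 = 88/3
  d7 = d5*3 - d6/5 + d4 = 303/10
  d8 = d7/5 = 303/50
  d9 = d5*3 = 43/2
  d10 = d4 + d8 = 3109/150
  d11 = d3/4 - d7*2 + d10 = -11687/300
Walk from origin (0, 0):
  seg 1: right by d4 = 44/3 → (44/3, 0)
  seg 2: right by d1 = 1/2 → (91/6, 0)
  seg 3: right by d10 = 3109/150 → (2692/75, 0)
  seg 4: right by d1 = 1/2 → (5459/150, 0)
  seg 5: down by d8 = 303/50 → (5459/150, -303/50)
  seg 6: right by d6 = 88/3 → (9859/150, -303/50)
  seg 7: left by d10 = 3109/150 → (45, -303/50)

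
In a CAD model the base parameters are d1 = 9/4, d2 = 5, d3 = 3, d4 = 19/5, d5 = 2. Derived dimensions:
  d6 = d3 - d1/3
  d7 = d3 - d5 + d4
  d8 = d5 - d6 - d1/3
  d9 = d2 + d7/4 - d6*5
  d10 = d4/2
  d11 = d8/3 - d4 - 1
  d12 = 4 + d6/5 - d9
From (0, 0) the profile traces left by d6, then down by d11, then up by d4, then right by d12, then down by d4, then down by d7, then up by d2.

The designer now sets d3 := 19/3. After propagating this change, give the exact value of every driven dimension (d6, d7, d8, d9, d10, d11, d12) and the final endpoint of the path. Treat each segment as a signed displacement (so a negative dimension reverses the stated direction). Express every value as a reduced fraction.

Apply edit: d3 := 19/3
  d6 = d3 - d1/3 = 67/12
  d7 = d3 - d5 + d4 = 122/15
  d8 = d5 - d6 - d1/3 = -13/3
  d9 = d2 + d7/4 - d6*5 = -1253/60
  d10 = d4/2 = 19/10
  d11 = d8/3 - d4 - 1 = -281/45
  d12 = 4 + d6/5 - d9 = 26
Walk from origin (0, 0):
  seg 1: left by d6 = 67/12 → (-67/12, 0)
  seg 2: down by d11 = -281/45 → (-67/12, 281/45)
  seg 3: up by d4 = 19/5 → (-67/12, 452/45)
  seg 4: right by d12 = 26 → (245/12, 452/45)
  seg 5: down by d4 = 19/5 → (245/12, 281/45)
  seg 6: down by d7 = 122/15 → (245/12, -17/9)
  seg 7: up by d2 = 5 → (245/12, 28/9)

d6 = 67/12
d7 = 122/15
d8 = -13/3
d9 = -1253/60
d10 = 19/10
d11 = -281/45
d12 = 26
endpoint = (245/12, 28/9)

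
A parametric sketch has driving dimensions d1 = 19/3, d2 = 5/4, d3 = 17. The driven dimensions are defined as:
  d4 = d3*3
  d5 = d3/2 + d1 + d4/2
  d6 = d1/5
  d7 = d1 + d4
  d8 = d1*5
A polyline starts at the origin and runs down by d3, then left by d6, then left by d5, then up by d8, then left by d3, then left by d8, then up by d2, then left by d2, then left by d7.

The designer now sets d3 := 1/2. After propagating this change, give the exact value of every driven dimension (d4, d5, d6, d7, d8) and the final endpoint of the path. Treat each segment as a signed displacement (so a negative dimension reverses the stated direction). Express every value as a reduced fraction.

d4 = 3/2
d5 = 22/3
d6 = 19/15
d7 = 47/6
d8 = 95/3
endpoint = (-997/20, 389/12)

Apply edit: d3 := 1/2
  d4 = d3*3 = 3/2
  d5 = d3/2 + d1 + d4/2 = 22/3
  d6 = d1/5 = 19/15
  d7 = d1 + d4 = 47/6
  d8 = d1*5 = 95/3
Walk from origin (0, 0):
  seg 1: down by d3 = 1/2 → (0, -1/2)
  seg 2: left by d6 = 19/15 → (-19/15, -1/2)
  seg 3: left by d5 = 22/3 → (-43/5, -1/2)
  seg 4: up by d8 = 95/3 → (-43/5, 187/6)
  seg 5: left by d3 = 1/2 → (-91/10, 187/6)
  seg 6: left by d8 = 95/3 → (-1223/30, 187/6)
  seg 7: up by d2 = 5/4 → (-1223/30, 389/12)
  seg 8: left by d2 = 5/4 → (-2521/60, 389/12)
  seg 9: left by d7 = 47/6 → (-997/20, 389/12)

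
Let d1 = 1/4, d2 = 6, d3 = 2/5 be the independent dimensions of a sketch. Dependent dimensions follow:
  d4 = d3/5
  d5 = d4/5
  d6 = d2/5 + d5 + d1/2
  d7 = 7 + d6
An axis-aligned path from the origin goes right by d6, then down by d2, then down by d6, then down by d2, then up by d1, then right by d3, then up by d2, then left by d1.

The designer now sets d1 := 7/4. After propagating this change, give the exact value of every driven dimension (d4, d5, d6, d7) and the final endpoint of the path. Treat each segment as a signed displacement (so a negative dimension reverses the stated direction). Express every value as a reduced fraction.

d4 = 2/25
d5 = 2/125
d6 = 2091/1000
d7 = 9091/1000
endpoint = (741/1000, -6341/1000)

Apply edit: d1 := 7/4
  d4 = d3/5 = 2/25
  d5 = d4/5 = 2/125
  d6 = d2/5 + d5 + d1/2 = 2091/1000
  d7 = 7 + d6 = 9091/1000
Walk from origin (0, 0):
  seg 1: right by d6 = 2091/1000 → (2091/1000, 0)
  seg 2: down by d2 = 6 → (2091/1000, -6)
  seg 3: down by d6 = 2091/1000 → (2091/1000, -8091/1000)
  seg 4: down by d2 = 6 → (2091/1000, -14091/1000)
  seg 5: up by d1 = 7/4 → (2091/1000, -12341/1000)
  seg 6: right by d3 = 2/5 → (2491/1000, -12341/1000)
  seg 7: up by d2 = 6 → (2491/1000, -6341/1000)
  seg 8: left by d1 = 7/4 → (741/1000, -6341/1000)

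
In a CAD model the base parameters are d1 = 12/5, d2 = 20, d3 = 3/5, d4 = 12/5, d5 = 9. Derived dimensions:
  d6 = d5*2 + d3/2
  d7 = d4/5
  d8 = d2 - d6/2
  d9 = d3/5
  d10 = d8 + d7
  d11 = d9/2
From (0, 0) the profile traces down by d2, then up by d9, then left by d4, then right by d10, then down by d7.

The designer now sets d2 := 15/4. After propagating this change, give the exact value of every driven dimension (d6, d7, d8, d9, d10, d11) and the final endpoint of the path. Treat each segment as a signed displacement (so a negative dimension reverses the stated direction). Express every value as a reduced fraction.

d6 = 183/10
d7 = 12/25
d8 = -27/5
d9 = 3/25
d10 = -123/25
d11 = 3/50
endpoint = (-183/25, -411/100)

Apply edit: d2 := 15/4
  d6 = d5*2 + d3/2 = 183/10
  d7 = d4/5 = 12/25
  d8 = d2 - d6/2 = -27/5
  d9 = d3/5 = 3/25
  d10 = d8 + d7 = -123/25
  d11 = d9/2 = 3/50
Walk from origin (0, 0):
  seg 1: down by d2 = 15/4 → (0, -15/4)
  seg 2: up by d9 = 3/25 → (0, -363/100)
  seg 3: left by d4 = 12/5 → (-12/5, -363/100)
  seg 4: right by d10 = -123/25 → (-183/25, -363/100)
  seg 5: down by d7 = 12/25 → (-183/25, -411/100)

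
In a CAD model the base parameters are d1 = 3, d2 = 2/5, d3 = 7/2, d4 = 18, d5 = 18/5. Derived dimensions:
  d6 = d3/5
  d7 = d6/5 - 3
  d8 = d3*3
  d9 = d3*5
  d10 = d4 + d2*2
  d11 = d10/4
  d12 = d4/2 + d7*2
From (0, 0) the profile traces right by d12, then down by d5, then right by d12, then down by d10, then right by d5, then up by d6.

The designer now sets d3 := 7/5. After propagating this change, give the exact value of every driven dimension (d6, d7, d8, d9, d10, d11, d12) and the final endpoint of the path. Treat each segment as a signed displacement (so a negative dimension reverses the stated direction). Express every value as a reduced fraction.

Apply edit: d3 := 7/5
  d6 = d3/5 = 7/25
  d7 = d6/5 - 3 = -368/125
  d8 = d3*3 = 21/5
  d9 = d3*5 = 7
  d10 = d4 + d2*2 = 94/5
  d11 = d10/4 = 47/10
  d12 = d4/2 + d7*2 = 389/125
Walk from origin (0, 0):
  seg 1: right by d12 = 389/125 → (389/125, 0)
  seg 2: down by d5 = 18/5 → (389/125, -18/5)
  seg 3: right by d12 = 389/125 → (778/125, -18/5)
  seg 4: down by d10 = 94/5 → (778/125, -112/5)
  seg 5: right by d5 = 18/5 → (1228/125, -112/5)
  seg 6: up by d6 = 7/25 → (1228/125, -553/25)

d6 = 7/25
d7 = -368/125
d8 = 21/5
d9 = 7
d10 = 94/5
d11 = 47/10
d12 = 389/125
endpoint = (1228/125, -553/25)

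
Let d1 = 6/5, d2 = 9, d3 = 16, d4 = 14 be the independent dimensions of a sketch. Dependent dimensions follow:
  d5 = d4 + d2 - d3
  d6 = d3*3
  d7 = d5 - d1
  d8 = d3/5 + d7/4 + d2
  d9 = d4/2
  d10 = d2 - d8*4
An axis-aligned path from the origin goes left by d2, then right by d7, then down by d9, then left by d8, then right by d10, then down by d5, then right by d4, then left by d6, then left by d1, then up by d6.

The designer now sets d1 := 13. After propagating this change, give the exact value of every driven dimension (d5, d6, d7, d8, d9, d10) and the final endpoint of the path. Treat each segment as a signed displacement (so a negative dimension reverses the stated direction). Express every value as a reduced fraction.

Apply edit: d1 := 13
  d5 = d4 + d2 - d3 = 7
  d6 = d3*3 = 48
  d7 = d5 - d1 = -6
  d8 = d3/5 + d7/4 + d2 = 107/10
  d9 = d4/2 = 7
  d10 = d2 - d8*4 = -169/5
Walk from origin (0, 0):
  seg 1: left by d2 = 9 → (-9, 0)
  seg 2: right by d7 = -6 → (-15, 0)
  seg 3: down by d9 = 7 → (-15, -7)
  seg 4: left by d8 = 107/10 → (-257/10, -7)
  seg 5: right by d10 = -169/5 → (-119/2, -7)
  seg 6: down by d5 = 7 → (-119/2, -14)
  seg 7: right by d4 = 14 → (-91/2, -14)
  seg 8: left by d6 = 48 → (-187/2, -14)
  seg 9: left by d1 = 13 → (-213/2, -14)
  seg 10: up by d6 = 48 → (-213/2, 34)

d5 = 7
d6 = 48
d7 = -6
d8 = 107/10
d9 = 7
d10 = -169/5
endpoint = (-213/2, 34)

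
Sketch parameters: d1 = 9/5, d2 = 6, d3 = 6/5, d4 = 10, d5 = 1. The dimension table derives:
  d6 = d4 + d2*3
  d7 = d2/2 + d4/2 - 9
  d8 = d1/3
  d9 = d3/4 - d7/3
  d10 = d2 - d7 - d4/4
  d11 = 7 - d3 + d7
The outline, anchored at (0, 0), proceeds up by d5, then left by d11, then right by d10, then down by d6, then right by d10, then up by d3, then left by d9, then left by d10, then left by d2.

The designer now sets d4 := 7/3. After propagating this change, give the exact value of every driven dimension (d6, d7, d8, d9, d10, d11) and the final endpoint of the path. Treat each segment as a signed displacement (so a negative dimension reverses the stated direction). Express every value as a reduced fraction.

Apply edit: d4 := 7/3
  d6 = d4 + d2*3 = 61/3
  d7 = d2/2 + d4/2 - 9 = -29/6
  d8 = d1/3 = 3/5
  d9 = d3/4 - d7/3 = 86/45
  d10 = d2 - d7 - d4/4 = 41/4
  d11 = 7 - d3 + d7 = 29/30
Walk from origin (0, 0):
  seg 1: up by d5 = 1 → (0, 1)
  seg 2: left by d11 = 29/30 → (-29/30, 1)
  seg 3: right by d10 = 41/4 → (557/60, 1)
  seg 4: down by d6 = 61/3 → (557/60, -58/3)
  seg 5: right by d10 = 41/4 → (293/15, -58/3)
  seg 6: up by d3 = 6/5 → (293/15, -272/15)
  seg 7: left by d9 = 86/45 → (793/45, -272/15)
  seg 8: left by d10 = 41/4 → (1327/180, -272/15)
  seg 9: left by d2 = 6 → (247/180, -272/15)

d6 = 61/3
d7 = -29/6
d8 = 3/5
d9 = 86/45
d10 = 41/4
d11 = 29/30
endpoint = (247/180, -272/15)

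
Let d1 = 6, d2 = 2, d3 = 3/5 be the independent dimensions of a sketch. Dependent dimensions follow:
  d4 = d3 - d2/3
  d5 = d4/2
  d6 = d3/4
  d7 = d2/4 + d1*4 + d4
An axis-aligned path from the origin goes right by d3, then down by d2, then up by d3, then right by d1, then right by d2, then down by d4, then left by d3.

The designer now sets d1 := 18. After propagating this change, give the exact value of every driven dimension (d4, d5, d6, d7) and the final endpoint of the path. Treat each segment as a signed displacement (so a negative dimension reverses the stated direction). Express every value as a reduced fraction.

Apply edit: d1 := 18
  d4 = d3 - d2/3 = -1/15
  d5 = d4/2 = -1/30
  d6 = d3/4 = 3/20
  d7 = d2/4 + d1*4 + d4 = 2173/30
Walk from origin (0, 0):
  seg 1: right by d3 = 3/5 → (3/5, 0)
  seg 2: down by d2 = 2 → (3/5, -2)
  seg 3: up by d3 = 3/5 → (3/5, -7/5)
  seg 4: right by d1 = 18 → (93/5, -7/5)
  seg 5: right by d2 = 2 → (103/5, -7/5)
  seg 6: down by d4 = -1/15 → (103/5, -4/3)
  seg 7: left by d3 = 3/5 → (20, -4/3)

d4 = -1/15
d5 = -1/30
d6 = 3/20
d7 = 2173/30
endpoint = (20, -4/3)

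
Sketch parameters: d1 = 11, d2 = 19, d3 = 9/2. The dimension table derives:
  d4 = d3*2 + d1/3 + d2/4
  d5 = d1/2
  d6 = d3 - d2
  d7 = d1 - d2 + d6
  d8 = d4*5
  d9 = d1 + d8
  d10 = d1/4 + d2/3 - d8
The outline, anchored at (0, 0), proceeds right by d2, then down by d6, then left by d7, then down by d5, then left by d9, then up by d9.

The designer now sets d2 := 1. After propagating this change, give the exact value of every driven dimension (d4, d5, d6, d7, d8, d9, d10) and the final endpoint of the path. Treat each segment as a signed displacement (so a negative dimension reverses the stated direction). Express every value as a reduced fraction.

d4 = 155/12
d5 = 11/2
d6 = 7/2
d7 = 27/2
d8 = 775/12
d9 = 907/12
d10 = -123/2
endpoint = (-1057/12, 799/12)

Apply edit: d2 := 1
  d4 = d3*2 + d1/3 + d2/4 = 155/12
  d5 = d1/2 = 11/2
  d6 = d3 - d2 = 7/2
  d7 = d1 - d2 + d6 = 27/2
  d8 = d4*5 = 775/12
  d9 = d1 + d8 = 907/12
  d10 = d1/4 + d2/3 - d8 = -123/2
Walk from origin (0, 0):
  seg 1: right by d2 = 1 → (1, 0)
  seg 2: down by d6 = 7/2 → (1, -7/2)
  seg 3: left by d7 = 27/2 → (-25/2, -7/2)
  seg 4: down by d5 = 11/2 → (-25/2, -9)
  seg 5: left by d9 = 907/12 → (-1057/12, -9)
  seg 6: up by d9 = 907/12 → (-1057/12, 799/12)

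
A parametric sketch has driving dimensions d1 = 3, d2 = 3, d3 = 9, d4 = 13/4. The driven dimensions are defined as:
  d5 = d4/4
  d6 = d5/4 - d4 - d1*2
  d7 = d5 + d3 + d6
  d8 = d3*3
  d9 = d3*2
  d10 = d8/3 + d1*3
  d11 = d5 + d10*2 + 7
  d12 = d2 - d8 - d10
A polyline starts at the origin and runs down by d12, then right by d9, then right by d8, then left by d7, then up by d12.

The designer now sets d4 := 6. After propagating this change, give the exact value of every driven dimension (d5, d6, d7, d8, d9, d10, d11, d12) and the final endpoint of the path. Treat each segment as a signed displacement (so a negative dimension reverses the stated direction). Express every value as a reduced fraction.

Apply edit: d4 := 6
  d5 = d4/4 = 3/2
  d6 = d5/4 - d4 - d1*2 = -93/8
  d7 = d5 + d3 + d6 = -9/8
  d8 = d3*3 = 27
  d9 = d3*2 = 18
  d10 = d8/3 + d1*3 = 18
  d11 = d5 + d10*2 + 7 = 89/2
  d12 = d2 - d8 - d10 = -42
Walk from origin (0, 0):
  seg 1: down by d12 = -42 → (0, 42)
  seg 2: right by d9 = 18 → (18, 42)
  seg 3: right by d8 = 27 → (45, 42)
  seg 4: left by d7 = -9/8 → (369/8, 42)
  seg 5: up by d12 = -42 → (369/8, 0)

d5 = 3/2
d6 = -93/8
d7 = -9/8
d8 = 27
d9 = 18
d10 = 18
d11 = 89/2
d12 = -42
endpoint = (369/8, 0)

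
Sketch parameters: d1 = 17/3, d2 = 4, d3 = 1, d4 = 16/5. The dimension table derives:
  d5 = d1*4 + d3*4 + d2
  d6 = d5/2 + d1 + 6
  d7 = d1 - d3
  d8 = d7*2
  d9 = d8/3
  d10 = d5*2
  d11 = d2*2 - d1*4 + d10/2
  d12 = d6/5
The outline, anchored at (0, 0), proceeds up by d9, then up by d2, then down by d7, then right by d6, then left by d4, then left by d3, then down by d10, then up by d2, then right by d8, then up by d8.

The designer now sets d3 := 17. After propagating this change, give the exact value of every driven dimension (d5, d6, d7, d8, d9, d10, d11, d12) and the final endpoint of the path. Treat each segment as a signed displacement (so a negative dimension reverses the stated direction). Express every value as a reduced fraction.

d5 = 284/3
d6 = 59
d7 = -34/3
d8 = -68/3
d9 = -68/9
d10 = 568/3
d11 = 80
d12 = 59/5
endpoint = (242/15, -1802/9)

Apply edit: d3 := 17
  d5 = d1*4 + d3*4 + d2 = 284/3
  d6 = d5/2 + d1 + 6 = 59
  d7 = d1 - d3 = -34/3
  d8 = d7*2 = -68/3
  d9 = d8/3 = -68/9
  d10 = d5*2 = 568/3
  d11 = d2*2 - d1*4 + d10/2 = 80
  d12 = d6/5 = 59/5
Walk from origin (0, 0):
  seg 1: up by d9 = -68/9 → (0, -68/9)
  seg 2: up by d2 = 4 → (0, -32/9)
  seg 3: down by d7 = -34/3 → (0, 70/9)
  seg 4: right by d6 = 59 → (59, 70/9)
  seg 5: left by d4 = 16/5 → (279/5, 70/9)
  seg 6: left by d3 = 17 → (194/5, 70/9)
  seg 7: down by d10 = 568/3 → (194/5, -1634/9)
  seg 8: up by d2 = 4 → (194/5, -1598/9)
  seg 9: right by d8 = -68/3 → (242/15, -1598/9)
  seg 10: up by d8 = -68/3 → (242/15, -1802/9)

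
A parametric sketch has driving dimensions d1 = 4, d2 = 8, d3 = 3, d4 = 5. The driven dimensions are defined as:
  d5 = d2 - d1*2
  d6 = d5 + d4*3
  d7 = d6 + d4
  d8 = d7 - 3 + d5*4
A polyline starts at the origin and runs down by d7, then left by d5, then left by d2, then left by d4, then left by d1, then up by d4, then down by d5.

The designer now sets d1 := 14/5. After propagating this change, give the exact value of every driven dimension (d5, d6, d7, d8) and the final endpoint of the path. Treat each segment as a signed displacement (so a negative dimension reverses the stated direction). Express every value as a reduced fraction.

d5 = 12/5
d6 = 87/5
d7 = 112/5
d8 = 29
endpoint = (-91/5, -99/5)

Apply edit: d1 := 14/5
  d5 = d2 - d1*2 = 12/5
  d6 = d5 + d4*3 = 87/5
  d7 = d6 + d4 = 112/5
  d8 = d7 - 3 + d5*4 = 29
Walk from origin (0, 0):
  seg 1: down by d7 = 112/5 → (0, -112/5)
  seg 2: left by d5 = 12/5 → (-12/5, -112/5)
  seg 3: left by d2 = 8 → (-52/5, -112/5)
  seg 4: left by d4 = 5 → (-77/5, -112/5)
  seg 5: left by d1 = 14/5 → (-91/5, -112/5)
  seg 6: up by d4 = 5 → (-91/5, -87/5)
  seg 7: down by d5 = 12/5 → (-91/5, -99/5)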